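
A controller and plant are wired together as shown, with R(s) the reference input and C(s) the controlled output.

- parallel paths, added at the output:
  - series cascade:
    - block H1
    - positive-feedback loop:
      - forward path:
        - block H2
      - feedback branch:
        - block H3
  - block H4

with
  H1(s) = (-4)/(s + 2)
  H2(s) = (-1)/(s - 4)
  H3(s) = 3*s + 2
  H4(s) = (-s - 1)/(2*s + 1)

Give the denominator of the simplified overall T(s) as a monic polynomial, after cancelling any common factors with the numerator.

[1] apply the feedback formula to H2, H3 gives (-1)/(4*s - 2)
[2] combine H1, [H2/(1-H2*H3)] in series gives 2/(2*s^2 + 3*s - 2)
[3] add (H1*[H2/(1-H2*H3)]), H4 (parallel) gives (-2*s^3 - 5*s^2 + 3*s + 4)/(4*s^3 + 8*s^2 - s - 2)
No further cancellation is possible in the step-3 result, so that is T(s). Its denominator becomes monic after dividing by the leading coefficient 4.

Therefore the answer is s^3 + 2*s^2 - s/4 - 1/2.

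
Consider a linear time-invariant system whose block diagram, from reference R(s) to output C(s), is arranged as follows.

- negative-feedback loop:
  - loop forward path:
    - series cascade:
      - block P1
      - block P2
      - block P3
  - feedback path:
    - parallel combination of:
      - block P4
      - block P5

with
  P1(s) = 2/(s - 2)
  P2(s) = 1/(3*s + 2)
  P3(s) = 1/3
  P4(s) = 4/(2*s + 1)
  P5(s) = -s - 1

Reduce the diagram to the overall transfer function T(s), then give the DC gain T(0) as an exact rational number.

Reducing step by step:

Step 1 - cascade P1, P2, P3, giving 2/(9*s^2 - 12*s - 12)
Step 2 - combine P4, P5 in parallel, giving (-2*s^2 - 3*s + 3)/(2*s + 1)
Step 3 - close the feedback loop around (P1*P2*P3), (P4+P5), giving (4*s + 2)/(18*s^3 - 19*s^2 - 42*s - 6)
Evaluating the step-3 result (the overall T(s)) at s = 0 gives T(0) = 2/(-6) = -1/3.

Answer: -1/3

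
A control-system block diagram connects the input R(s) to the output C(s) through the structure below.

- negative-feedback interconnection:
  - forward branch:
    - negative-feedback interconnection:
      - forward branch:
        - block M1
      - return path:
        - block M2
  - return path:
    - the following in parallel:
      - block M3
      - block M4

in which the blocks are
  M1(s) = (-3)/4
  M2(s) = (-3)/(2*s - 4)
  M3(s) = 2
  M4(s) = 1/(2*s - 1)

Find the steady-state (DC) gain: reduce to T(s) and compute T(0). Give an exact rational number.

The answer is 12/5.

Reasoning:
1. apply the feedback formula to M1, M2 = (12 - 6*s)/(8*s - 7)
2. add M3, M4 (parallel) = (4*s - 1)/(2*s - 1)
3. feedback reduction of [M1/(1+M1*M2)], (M3+M4) = (12*s^2 - 30*s + 12)/(8*s^2 - 32*s + 5)
DC gain: substitute s = 0 into T(s) from step 3: T(0) = 12/5.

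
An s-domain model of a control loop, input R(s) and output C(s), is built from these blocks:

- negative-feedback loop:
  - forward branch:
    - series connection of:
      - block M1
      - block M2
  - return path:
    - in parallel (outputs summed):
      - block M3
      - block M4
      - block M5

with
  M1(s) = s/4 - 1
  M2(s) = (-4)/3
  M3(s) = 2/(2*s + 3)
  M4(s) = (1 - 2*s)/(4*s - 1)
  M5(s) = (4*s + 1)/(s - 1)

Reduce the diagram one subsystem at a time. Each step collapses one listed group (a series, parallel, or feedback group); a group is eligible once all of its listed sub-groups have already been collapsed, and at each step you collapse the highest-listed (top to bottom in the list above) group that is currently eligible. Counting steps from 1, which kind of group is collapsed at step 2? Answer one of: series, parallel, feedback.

Reducing step by step:

(1) series reduction of M1, M2
(2) combine M3, M4, M5 in parallel
(3) apply the feedback formula to (M1*M2), (M3+M4+M5)
Step 2: parallel.

Answer: parallel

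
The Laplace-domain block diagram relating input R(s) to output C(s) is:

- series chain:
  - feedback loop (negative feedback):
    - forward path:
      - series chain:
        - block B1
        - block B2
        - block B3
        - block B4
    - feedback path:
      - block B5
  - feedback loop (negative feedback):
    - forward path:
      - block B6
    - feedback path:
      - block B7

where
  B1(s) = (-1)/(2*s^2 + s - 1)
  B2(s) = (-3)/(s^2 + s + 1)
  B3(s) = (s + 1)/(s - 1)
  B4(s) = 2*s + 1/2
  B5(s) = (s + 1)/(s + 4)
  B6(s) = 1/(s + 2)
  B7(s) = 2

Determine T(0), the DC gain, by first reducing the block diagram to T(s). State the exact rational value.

Step 1. combine B1, B2, B3, B4 in series gives (12*s + 3)/(4*s^4 - 2*s^3 - 4*s + 2)
Step 2. feedback reduction of (B1*B2*B3*B4), B5 gives (12*s^2 + 51*s + 12)/(4*s^5 + 14*s^4 - 8*s^3 + 8*s^2 + s + 11)
Step 3. feedback reduction of B6, B7 gives 1/(s + 4)
Step 4. series reduction of [(B1*B2*B3*B4)/(1+(B1*B2*B3*B4)*B5)], [B6/(1+B6*B7)] gives (12*s + 3)/(4*s^5 + 14*s^4 - 8*s^3 + 8*s^2 + s + 11)
The step-4 result is T(s). Setting s = 0: T(0) = 3/11.

Hence the answer: 3/11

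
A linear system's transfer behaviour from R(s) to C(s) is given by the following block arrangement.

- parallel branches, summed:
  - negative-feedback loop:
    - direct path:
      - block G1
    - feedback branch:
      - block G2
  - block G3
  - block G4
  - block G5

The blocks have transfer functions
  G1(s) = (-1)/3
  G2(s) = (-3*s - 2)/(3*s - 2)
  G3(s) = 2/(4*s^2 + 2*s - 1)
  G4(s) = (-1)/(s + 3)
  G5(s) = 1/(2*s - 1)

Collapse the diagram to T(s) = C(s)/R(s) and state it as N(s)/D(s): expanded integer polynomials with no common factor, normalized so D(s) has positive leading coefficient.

First reduce the diagram to T(s).

1. feedback reduction of G1, G2 gives (2 - 3*s)/(12*s - 4)
2. reduce the parallel group [G1/(1+G1*G2)], G3, G4, G5; the result is T(s) itself (integer coefficients, no common factor, positive leading denominator coefficient)

Answer: (-24*s^5 - 104*s^4 + 292*s^3 + 181*s^2 - 227*s + 46)/(96*s^5 + 256*s^4 - 144*s^3 - 116*s^2 + 80*s - 12)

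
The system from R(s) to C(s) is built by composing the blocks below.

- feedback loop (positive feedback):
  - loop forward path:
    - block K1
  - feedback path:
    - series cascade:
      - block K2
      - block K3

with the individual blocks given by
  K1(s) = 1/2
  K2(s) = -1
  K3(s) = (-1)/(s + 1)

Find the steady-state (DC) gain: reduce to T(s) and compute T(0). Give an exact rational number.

Step 1: combine K2, K3 in series, giving 1/(s + 1)
Step 2: feedback reduction of K1, (K2*K3), giving (s + 1)/(2*s + 1)
DC gain: substitute s = 0 into T(s) from step 2: T(0) = 1/1 = 1.

Answer: 1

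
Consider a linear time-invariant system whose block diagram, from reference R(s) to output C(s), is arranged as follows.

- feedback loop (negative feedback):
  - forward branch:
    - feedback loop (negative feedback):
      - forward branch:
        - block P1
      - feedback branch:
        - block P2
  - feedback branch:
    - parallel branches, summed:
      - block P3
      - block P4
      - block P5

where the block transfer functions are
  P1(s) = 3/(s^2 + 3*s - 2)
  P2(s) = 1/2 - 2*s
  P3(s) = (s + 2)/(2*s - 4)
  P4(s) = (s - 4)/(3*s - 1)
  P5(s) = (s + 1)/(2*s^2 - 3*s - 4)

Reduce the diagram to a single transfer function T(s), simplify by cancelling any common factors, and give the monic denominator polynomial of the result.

Step 1. feedback reduction of P1, P2 gives 6/(2*s^2 - 6*s - 1)
Step 2. add P3, P4, P5 (parallel) gives (10*s^4 - 23*s^3 + 21*s^2 - 24*s - 52)/(12*s^4 - 46*s^3 + 26*s^2 + 44*s - 16)
Step 3. reduce the feedback loop with forward [P1/(1+P1*P2)] and return (P3+P4+P5) gives (18*s^4 - 69*s^3 + 39*s^2 + 66*s - 24)/(6*s^6 - 41*s^5 + 94*s^4 - 40*s^3 - 49*s^2 - 23*s - 74)
Step 3 gives the fully reduced T(s), with no common factor left to cancel. The denominator's leading coefficient is 6, so divide each of its coefficients by 6 to get the monic form.

Hence the answer: s^6 - 41*s^5/6 + 47*s^4/3 - 20*s^3/3 - 49*s^2/6 - 23*s/6 - 37/3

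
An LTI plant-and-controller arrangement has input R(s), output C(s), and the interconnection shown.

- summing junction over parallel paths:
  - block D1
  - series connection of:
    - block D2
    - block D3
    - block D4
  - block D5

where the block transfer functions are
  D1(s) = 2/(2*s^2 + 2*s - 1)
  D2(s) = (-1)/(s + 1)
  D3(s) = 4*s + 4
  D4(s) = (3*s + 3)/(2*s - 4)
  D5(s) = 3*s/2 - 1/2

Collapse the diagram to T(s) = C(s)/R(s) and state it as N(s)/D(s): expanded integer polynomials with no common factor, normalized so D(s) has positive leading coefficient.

Answer: (6*s^4 - 32*s^3 - 61*s^2 + 3*s + 2)/(4*s^3 - 4*s^2 - 10*s + 4)

Working:
1. reduce the series chain D2, D3, D4 -> (-6*s - 6)/(s - 2)
2. add D1, (D2*D3*D4), D5 (parallel) - this is the overall T(s), already in the required normalized form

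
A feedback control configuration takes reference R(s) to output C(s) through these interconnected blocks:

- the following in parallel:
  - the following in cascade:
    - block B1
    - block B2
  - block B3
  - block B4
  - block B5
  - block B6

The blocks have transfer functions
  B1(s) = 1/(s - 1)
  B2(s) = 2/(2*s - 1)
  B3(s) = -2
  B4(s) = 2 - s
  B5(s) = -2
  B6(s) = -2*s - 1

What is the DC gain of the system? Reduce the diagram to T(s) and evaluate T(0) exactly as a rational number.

The answer is -1.

Reasoning:
(1) series reduction of B1, B2, giving 2/(2*s^2 - 3*s + 1)
(2) combine (B1*B2), B3, B4, B5, B6 in parallel, giving (-6*s^3 + 3*s^2 + 6*s - 1)/(2*s^2 - 3*s + 1)
Step 2 gives the overall T(s). Then T(0) = -1/1 = -1.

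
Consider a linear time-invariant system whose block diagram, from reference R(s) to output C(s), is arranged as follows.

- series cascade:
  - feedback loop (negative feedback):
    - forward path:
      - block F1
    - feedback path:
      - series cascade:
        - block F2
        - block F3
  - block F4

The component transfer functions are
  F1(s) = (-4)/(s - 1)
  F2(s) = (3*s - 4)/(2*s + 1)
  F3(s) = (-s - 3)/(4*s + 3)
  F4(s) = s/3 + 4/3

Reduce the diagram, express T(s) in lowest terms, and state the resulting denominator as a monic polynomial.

Step 1 - multiply F2, F3 (series) gives (-3*s^2 - 5*s + 12)/(8*s^2 + 10*s + 3)
Step 2 - feedback reduction of F1, (F2*F3) gives (-32*s^2 - 40*s - 12)/(8*s^3 + 14*s^2 + 13*s - 51)
Step 3 - cascade [F1/(1+F1*(F2*F3))], F4 gives (-32*s^3 - 168*s^2 - 172*s - 48)/(24*s^3 + 42*s^2 + 39*s - 153)
Step 3 gives the fully reduced T(s), with no common factor left to cancel. The denominator's leading coefficient is 24, so divide each of its coefficients by 24 to get the monic form.

Hence the answer: s^3 + 7*s^2/4 + 13*s/8 - 51/8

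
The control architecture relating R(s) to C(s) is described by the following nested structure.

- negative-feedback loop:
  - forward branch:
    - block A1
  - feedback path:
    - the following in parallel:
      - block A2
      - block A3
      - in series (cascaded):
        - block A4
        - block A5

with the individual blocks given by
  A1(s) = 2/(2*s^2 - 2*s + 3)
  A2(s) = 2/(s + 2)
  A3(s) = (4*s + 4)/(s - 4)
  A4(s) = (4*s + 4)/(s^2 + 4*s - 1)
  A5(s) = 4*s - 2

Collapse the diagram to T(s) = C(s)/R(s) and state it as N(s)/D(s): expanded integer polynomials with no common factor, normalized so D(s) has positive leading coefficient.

1. cascade A4, A5: (16*s^2 + 8*s - 8)/(s^2 + 4*s - 1)
2. combine A2, A3, (A4*A5) in parallel: (20*s^4 + 6*s^3 - 100*s^2 - 62*s + 64)/(s^4 + 2*s^3 - 17*s^2 - 30*s + 8)
3. close the feedback loop around A1, (A2+A3+(A4*A5)), giving the overall T(s)

Answer: (2*s^4 + 4*s^3 - 34*s^2 - 60*s + 16)/(2*s^6 + 2*s^5 + 5*s^4 - 8*s^3 - 175*s^2 - 230*s + 152)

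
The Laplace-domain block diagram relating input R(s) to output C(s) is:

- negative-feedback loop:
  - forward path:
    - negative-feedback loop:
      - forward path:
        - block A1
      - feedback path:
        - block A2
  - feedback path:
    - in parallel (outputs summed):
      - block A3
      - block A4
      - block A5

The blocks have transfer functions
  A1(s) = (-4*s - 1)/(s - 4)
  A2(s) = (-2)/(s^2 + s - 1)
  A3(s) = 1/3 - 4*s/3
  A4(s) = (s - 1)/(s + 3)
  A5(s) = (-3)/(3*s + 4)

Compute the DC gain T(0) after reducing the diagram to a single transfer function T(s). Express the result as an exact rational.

Step 1 - reduce the feedback loop with forward A1 and return A2: (-4*s^3 - 5*s^2 + 3*s + 1)/(s^3 - 3*s^2 + 3*s + 6)
Step 2 - add A3, A4, A5 (parallel): (-12*s^3 - 40*s^2 - 41*s - 27)/(9*s^2 + 39*s + 36)
Step 3 - feedback reduction of [A1/(1+A1*A2)], (A3+A4+A5): (-36*s^5 - 201*s^4 - 312*s^3 - 54*s^2 + 147*s + 36)/(48*s^6 + 229*s^5 + 340*s^4 + 127*s^3 + 35*s^2 + 220*s + 189)
Evaluating the step-3 result (the overall T(s)) at s = 0 gives T(0) = 36/189 = 4/21.

Answer: 4/21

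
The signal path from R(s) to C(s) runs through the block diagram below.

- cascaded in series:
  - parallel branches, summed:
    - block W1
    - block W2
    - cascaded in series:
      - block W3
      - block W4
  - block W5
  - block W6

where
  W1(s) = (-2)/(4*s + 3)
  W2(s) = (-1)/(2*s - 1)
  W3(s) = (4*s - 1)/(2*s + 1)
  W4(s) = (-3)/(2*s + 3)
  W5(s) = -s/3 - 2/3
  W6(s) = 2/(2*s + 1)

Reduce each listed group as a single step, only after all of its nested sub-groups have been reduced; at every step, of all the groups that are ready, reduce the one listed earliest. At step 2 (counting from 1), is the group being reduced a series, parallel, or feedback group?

Answer: parallel

Working:
Step 1: reduce the series chain W3, W4
Step 2: reduce the parallel group W1, W2, (W3*W4)
Step 3: multiply (W1+W2+(W3*W4)), W5, W6 (series)
Step 2 collapses a parallel group.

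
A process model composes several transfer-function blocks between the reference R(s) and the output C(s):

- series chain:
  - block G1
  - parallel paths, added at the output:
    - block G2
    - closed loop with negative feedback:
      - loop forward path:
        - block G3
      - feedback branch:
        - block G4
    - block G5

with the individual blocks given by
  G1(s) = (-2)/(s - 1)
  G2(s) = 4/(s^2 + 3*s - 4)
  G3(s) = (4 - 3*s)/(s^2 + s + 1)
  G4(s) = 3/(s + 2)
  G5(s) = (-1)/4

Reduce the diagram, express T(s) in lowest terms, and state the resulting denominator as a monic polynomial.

The answer is s^6 + 5*s^5 - 7*s^4 - 15*s^3 + 82*s^2 - 122*s + 56.

Reasoning:
Step 1 - reduce the feedback loop with forward G3 and return G4 = (-3*s^2 - 2*s + 8)/(s^3 + 3*s^2 - 6*s + 14)
Step 2 - combine G2, [G3/(1+G3*G4)], G5 in parallel = (-s^5 - 18*s^4 - 27*s^3 + 120*s^2 - 34*s + 152)/(4*s^5 + 24*s^4 - 4*s^3 - 64*s^2 + 264*s - 224)
Step 3 - reduce the series chain G1, (G2+[G3/(1+G3*G4)]+G5) = (s^5 + 18*s^4 + 27*s^3 - 120*s^2 + 34*s - 152)/(2*s^6 + 10*s^5 - 14*s^4 - 30*s^3 + 164*s^2 - 244*s + 112)
T(s) is the step-3 result (common factors already cancelled). Leading coefficient of the denominator: 2. Divide through by 2 for the monic polynomial.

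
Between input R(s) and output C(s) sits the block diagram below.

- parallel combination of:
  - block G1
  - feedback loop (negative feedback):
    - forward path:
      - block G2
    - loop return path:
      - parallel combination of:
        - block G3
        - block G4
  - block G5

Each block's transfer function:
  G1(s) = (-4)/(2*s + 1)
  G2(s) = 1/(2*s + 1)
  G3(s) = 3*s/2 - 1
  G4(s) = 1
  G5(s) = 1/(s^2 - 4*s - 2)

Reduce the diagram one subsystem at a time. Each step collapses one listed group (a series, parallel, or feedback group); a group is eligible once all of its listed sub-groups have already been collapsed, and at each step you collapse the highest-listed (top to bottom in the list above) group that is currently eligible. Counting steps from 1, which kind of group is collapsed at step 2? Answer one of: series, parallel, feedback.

[1] add G3, G4 (parallel)
[2] apply the feedback formula to G2, (G3+G4)
[3] parallel reduction of G1, [G2/(1+G2*(G3+G4))], G5
Step 2: feedback.

Final answer: feedback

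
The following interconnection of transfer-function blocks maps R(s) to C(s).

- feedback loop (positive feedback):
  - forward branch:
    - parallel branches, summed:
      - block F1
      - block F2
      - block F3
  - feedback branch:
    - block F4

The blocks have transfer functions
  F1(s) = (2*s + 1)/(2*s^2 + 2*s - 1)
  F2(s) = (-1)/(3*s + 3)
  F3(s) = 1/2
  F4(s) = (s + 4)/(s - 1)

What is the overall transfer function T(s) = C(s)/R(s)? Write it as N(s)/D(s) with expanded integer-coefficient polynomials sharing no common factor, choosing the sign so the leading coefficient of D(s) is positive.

[1] sum the parallel branches F1, F2, F3: (6*s^3 + 20*s^2 + 17*s + 5)/(12*s^3 + 24*s^2 + 6*s - 6)
[2] feedback reduction of (F1+F2+F3), F4, giving the overall T(s)

Therefore the answer is (6*s^4 + 14*s^3 - 3*s^2 - 12*s - 5)/(6*s^4 - 32*s^3 - 115*s^2 - 85*s - 14).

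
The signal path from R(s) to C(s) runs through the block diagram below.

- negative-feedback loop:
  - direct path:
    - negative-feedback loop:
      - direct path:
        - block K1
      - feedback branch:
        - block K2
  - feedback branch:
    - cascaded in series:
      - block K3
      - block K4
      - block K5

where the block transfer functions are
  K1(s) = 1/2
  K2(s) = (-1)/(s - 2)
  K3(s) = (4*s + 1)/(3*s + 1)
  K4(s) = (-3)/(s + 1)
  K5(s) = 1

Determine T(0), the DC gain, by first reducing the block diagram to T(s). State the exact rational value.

Answer: -2

Working:
[1] reduce the feedback loop with forward K1 and return K2: (s - 2)/(2*s - 5)
[2] cascade K3, K4, K5: (-12*s - 3)/(3*s^2 + 4*s + 1)
[3] feedback reduction of [K1/(1+K1*K2)], (K3*K4*K5): (3*s^3 - 2*s^2 - 7*s - 2)/(6*s^3 - 19*s^2 + 3*s + 1)
Step 3 gives the overall T(s). Then T(0) = -2/1 = -2.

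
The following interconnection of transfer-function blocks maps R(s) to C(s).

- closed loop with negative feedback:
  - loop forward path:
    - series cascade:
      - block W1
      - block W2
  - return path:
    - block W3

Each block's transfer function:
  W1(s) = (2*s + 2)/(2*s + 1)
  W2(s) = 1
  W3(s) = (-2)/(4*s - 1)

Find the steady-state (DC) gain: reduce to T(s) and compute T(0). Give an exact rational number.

(1) reduce the series chain W1, W2; result (2*s + 2)/(2*s + 1)
(2) reduce the feedback loop with forward (W1*W2) and return W3; result (8*s^2 + 6*s - 2)/(8*s^2 - 2*s - 5)
DC gain: substitute s = 0 into T(s) from step 2: T(0) = -2/(-5) = 2/5.

Answer: 2/5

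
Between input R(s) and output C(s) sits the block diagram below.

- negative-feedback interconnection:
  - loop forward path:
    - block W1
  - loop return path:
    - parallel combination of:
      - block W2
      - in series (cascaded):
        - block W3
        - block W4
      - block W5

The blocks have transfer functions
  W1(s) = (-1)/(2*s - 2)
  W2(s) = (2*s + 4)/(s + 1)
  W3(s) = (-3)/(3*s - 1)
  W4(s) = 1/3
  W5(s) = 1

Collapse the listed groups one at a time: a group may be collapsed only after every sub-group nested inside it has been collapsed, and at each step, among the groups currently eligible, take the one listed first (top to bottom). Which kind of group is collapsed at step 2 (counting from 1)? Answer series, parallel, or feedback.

Step 1. multiply W3, W4 (series)
Step 2. combine W2, (W3*W4), W5 in parallel
Step 3. feedback reduction of W1, (W2+(W3*W4)+W5)
At step 2 the group reduced is parallel.

Answer: parallel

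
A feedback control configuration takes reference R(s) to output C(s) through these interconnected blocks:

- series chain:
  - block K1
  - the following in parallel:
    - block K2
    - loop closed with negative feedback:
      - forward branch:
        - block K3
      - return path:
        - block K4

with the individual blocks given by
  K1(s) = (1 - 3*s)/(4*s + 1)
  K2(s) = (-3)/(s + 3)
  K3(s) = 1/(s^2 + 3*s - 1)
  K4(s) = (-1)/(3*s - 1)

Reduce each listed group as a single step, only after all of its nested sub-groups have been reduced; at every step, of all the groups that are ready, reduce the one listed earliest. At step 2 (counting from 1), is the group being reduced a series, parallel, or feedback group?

Reducing step by step:

1. reduce the feedback loop with forward K3 and return K4
2. reduce the parallel group K2, [K3/(1+K3*K4)]
3. reduce the series chain K1, (K2+[K3/(1+K3*K4)])
At step 2 the group reduced is parallel.

Answer: parallel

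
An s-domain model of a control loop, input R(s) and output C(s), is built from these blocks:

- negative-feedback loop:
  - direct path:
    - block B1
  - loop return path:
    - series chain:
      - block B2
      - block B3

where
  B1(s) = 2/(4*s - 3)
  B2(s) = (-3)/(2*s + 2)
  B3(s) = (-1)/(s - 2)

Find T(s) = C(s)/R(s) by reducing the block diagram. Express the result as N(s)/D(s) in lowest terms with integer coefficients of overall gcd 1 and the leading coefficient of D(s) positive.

Step 1: multiply B2, B3 (series), giving 3/(2*s^2 - 2*s - 4)
Step 2: close the feedback loop around B1, (B2*B3): this yields T(s), and no further normalization is needed

Therefore the answer is (2*s^2 - 2*s - 4)/(4*s^3 - 7*s^2 - 5*s + 9).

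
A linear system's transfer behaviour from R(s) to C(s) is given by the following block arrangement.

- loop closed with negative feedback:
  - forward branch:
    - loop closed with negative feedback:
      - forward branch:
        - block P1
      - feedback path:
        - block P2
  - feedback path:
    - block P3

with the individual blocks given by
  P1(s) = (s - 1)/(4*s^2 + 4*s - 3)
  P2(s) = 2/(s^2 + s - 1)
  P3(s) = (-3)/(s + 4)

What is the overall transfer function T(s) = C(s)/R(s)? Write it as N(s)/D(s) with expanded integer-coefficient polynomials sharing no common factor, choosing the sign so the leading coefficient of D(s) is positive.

The answer is (s^4 + 4*s^3 - 2*s^2 - 7*s + 4)/(4*s^5 + 24*s^4 + 26*s^3 - 17*s^2 - 13*s + 1).

Reasoning:
[1] close the feedback loop around P1, P2 -> (s^3 - 2*s + 1)/(4*s^4 + 8*s^3 - 3*s^2 - 5*s + 1)
[2] collapse the loop ([P1/(1+P1*P2)] forward, P3 return), which is the overall transfer function T(s) = C(s)/R(s) in lowest terms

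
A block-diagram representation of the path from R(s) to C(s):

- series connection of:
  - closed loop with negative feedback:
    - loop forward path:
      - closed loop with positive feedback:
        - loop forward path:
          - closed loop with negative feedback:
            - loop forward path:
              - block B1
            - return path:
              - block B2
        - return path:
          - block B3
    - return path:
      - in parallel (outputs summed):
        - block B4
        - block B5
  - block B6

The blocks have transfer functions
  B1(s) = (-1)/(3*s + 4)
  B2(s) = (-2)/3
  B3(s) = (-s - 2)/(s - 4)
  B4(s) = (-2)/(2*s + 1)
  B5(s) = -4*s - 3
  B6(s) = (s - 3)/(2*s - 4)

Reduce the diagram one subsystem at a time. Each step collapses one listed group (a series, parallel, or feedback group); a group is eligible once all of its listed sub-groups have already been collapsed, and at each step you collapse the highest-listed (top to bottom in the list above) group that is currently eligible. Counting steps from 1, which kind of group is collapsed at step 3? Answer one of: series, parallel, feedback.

Answer: parallel

Working:
[1] apply the feedback formula to B1, B2
[2] reduce the feedback loop with forward [B1/(1+B1*B2)] and return B3
[3] combine B4, B5 in parallel
[4] feedback reduction of [[B1/(1+B1*B2)]/(1-[B1/(1+B1*B2)]*B3)], (B4+B5)
[5] combine [[[B1/(1+B1*B2)]/(1-[B1/(1+B1*B2)]*B3)]/(1+[[B1/(1+B1*B2)]/(1-[B1/(1+B1*B2)]*B3)]*(B4+B5))], B6 in series
At step 3 the group reduced is parallel.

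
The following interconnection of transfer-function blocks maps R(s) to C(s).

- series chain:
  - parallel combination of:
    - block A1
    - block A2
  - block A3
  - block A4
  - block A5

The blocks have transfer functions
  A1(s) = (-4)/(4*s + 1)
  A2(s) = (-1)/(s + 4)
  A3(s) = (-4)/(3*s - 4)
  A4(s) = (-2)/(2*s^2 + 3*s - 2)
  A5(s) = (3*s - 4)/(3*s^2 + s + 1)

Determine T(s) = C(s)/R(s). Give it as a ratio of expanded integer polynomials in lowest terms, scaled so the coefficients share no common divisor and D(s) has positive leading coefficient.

The answer is (-64*s - 136)/(24*s^6 + 146*s^5 + 207*s^4 + 31*s^3 + 5*s^2 - 30*s - 8).

Reasoning:
[1] combine A1, A2 in parallel, giving (-8*s - 17)/(4*s^2 + 17*s + 4)
[2] multiply (A1+A2), A3, A4, A5 (series), which is the overall transfer function T(s) = C(s)/R(s) in lowest terms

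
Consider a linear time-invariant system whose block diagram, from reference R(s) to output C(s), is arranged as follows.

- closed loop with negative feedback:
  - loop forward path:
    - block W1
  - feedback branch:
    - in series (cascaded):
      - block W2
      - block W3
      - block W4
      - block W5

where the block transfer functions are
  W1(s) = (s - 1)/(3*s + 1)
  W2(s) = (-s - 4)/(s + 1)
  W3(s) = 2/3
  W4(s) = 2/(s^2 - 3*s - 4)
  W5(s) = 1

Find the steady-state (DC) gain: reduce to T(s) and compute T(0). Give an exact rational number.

Step 1 - cascade W2, W3, W4, W5, giving (-4*s - 16)/(3*s^3 - 6*s^2 - 21*s - 12)
Step 2 - reduce the feedback loop with forward W1 and return (W2*W3*W4*W5), giving (3*s^4 - 9*s^3 - 15*s^2 + 9*s + 12)/(9*s^4 - 15*s^3 - 73*s^2 - 69*s + 4)
That last expression is T(s); at s = 0 only the constant terms survive, so T(0) = 12/4 = 3.

Hence the answer: 3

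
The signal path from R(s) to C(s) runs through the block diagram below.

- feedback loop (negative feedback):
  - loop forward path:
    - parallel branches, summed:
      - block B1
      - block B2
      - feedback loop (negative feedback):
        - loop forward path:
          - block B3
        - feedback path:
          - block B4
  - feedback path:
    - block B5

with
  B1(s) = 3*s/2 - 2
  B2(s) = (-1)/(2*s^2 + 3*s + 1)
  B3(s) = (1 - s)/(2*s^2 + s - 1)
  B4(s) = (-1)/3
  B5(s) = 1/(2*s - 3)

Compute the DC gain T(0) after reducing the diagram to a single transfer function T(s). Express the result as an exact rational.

First reduce the diagram to T(s).

[1] feedback reduction of B3, B4 gives (3 - 3*s)/(6*s^2 + 4*s - 4)
[2] sum the parallel branches B1, B2, [B3/(1+B3*B4)] gives (18*s^5 + 15*s^4 - 43*s^3 - 41*s^2 + 12*s + 15)/(12*s^4 + 26*s^3 + 10*s^2 - 8*s - 4)
[3] apply the feedback formula to (B1+B2+[B3/(1+B3*B4)]), B5 gives (36*s^6 - 24*s^5 - 131*s^4 + 47*s^3 + 147*s^2 - 6*s - 45)/(42*s^5 + 31*s^4 - 101*s^3 - 87*s^2 + 28*s + 27)
DC gain: substitute s = 0 into T(s) from step 3: T(0) = -45/27 = -5/3.

Answer: -5/3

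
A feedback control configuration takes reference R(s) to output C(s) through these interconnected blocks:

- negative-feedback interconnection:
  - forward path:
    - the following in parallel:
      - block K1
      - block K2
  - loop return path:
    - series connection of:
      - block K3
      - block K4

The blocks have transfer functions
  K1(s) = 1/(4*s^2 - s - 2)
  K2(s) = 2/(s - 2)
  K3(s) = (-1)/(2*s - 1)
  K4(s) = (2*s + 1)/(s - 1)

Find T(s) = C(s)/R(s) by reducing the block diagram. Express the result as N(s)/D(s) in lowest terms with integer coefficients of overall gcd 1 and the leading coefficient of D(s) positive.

[1] combine K1, K2 in parallel = (8*s^2 - s - 6)/(4*s^3 - 9*s^2 + 4)
[2] series reduction of K3, K4 = (-2*s - 1)/(2*s^2 - 3*s + 1)
[3] close the feedback loop around (K1+K2), (K3*K4) - this is the overall T(s), already in the required normalized form

Therefore the answer is (16*s^4 - 26*s^3 - s^2 + 17*s - 6)/(8*s^5 - 30*s^4 + 15*s^3 - 7*s^2 + s + 10).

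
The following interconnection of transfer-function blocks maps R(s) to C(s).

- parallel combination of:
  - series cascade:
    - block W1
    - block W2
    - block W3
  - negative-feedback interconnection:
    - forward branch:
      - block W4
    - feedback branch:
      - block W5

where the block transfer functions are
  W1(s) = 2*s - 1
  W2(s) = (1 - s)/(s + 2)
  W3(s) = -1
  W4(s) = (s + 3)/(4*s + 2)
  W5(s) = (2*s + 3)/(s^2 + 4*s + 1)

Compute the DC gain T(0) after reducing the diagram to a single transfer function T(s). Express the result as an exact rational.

1. combine W1, W2, W3 in series -> (2*s^2 - 3*s + 1)/(s + 2)
2. feedback reduction of W4, W5 -> (s^3 + 7*s^2 + 13*s + 3)/(4*s^3 + 20*s^2 + 21*s + 11)
3. combine (W1*W2*W3), [W4/(1+W4*W5)] in parallel -> (8*s^5 + 29*s^4 - 5*s^3 + 6*s^2 + 17*s + 17)/(4*s^4 + 28*s^3 + 61*s^2 + 53*s + 22)
DC gain: substitute s = 0 into T(s) from step 3: T(0) = 17/22.

Answer: 17/22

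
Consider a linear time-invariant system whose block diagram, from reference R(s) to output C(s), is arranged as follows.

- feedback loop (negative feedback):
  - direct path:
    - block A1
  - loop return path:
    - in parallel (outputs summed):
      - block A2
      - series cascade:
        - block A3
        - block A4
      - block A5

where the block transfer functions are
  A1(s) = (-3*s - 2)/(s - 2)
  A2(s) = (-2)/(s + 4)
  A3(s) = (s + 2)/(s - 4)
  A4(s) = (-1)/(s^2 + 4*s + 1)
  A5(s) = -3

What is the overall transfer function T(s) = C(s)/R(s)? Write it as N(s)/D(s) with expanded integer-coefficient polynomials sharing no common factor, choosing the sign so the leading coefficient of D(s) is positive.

[1] combine A3, A4 in series -> (-s - 2)/(s^3 - 15*s - 4)
[2] reduce the parallel group A2, (A3*A4), A5 -> (-3*s^4 - 14*s^3 + 44*s^2 + 216*s + 48)/(s^4 + 4*s^3 - 15*s^2 - 64*s - 16)
[3] feedback reduction of A1, (A2+(A3*A4)+A5), which is the overall transfer function T(s) = C(s)/R(s) in lowest terms

Final answer: (-3*s^5 - 14*s^4 + 37*s^3 + 222*s^2 + 176*s + 32)/(10*s^5 + 50*s^4 - 127*s^3 - 770*s^2 - 464*s - 64)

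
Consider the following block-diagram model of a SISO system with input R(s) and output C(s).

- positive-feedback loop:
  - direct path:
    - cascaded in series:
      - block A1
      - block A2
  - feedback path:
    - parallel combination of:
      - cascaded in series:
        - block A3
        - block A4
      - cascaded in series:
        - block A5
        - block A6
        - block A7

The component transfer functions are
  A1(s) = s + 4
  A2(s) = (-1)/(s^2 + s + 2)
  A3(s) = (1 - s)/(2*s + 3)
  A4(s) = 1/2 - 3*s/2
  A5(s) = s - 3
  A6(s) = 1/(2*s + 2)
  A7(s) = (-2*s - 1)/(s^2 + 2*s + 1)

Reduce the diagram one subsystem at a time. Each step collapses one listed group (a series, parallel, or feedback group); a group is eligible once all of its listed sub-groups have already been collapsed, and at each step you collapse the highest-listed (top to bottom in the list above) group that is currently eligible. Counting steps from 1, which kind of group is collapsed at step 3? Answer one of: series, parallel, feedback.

[1] combine A1, A2 in series
[2] cascade A3, A4
[3] cascade A5, A6, A7
[4] sum the parallel branches (A3*A4), (A5*A6*A7)
[5] feedback reduction of (A1*A2), ((A3*A4)+(A5*A6*A7))
At step 3 the group reduced is series.

Final answer: series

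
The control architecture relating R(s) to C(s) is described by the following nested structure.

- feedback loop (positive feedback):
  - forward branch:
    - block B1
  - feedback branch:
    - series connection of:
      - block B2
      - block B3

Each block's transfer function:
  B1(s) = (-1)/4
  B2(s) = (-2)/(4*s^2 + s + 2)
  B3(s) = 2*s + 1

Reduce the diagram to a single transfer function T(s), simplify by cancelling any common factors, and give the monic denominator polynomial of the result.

The answer is s^2 + 3/8.

Reasoning:
1. series reduction of B2, B3: (-4*s - 2)/(4*s^2 + s + 2)
2. collapse the loop (B1 forward, (B2*B3) return): (-4*s^2 - s - 2)/(16*s^2 + 6)
Step 2 gives the fully reduced T(s), with no common factor left to cancel. The denominator's leading coefficient is 16, so divide each of its coefficients by 16 to get the monic form.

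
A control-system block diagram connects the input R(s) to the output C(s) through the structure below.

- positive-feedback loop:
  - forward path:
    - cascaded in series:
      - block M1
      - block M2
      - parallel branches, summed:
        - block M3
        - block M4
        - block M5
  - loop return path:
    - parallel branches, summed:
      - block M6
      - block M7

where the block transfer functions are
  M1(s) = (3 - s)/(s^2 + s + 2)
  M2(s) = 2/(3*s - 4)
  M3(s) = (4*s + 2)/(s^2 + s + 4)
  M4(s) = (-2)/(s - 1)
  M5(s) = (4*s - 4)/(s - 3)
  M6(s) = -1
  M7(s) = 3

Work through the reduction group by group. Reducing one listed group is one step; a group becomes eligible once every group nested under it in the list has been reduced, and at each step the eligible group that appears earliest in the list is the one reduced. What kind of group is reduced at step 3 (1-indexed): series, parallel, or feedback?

Step 1 - parallel reduction of M3, M4, M5
Step 2 - cascade M1, M2, (M3+M4+M5)
Step 3 - add M6, M7 (parallel)
Step 4 - apply the feedback formula to (M1*M2*(M3+M4+M5)), (M6+M7)
The group at step 3 is a parallel group.

Final answer: parallel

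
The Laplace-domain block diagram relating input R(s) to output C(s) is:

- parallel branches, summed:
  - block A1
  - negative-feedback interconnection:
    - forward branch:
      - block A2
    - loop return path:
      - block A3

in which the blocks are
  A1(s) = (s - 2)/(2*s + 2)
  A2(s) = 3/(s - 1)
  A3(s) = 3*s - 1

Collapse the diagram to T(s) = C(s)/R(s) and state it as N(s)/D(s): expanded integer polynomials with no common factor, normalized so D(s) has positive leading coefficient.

Reducing step by step:

Step 1: feedback reduction of A2, A3 -> 3/(10*s - 4)
Step 2: add A1, [A2/(1+A2*A3)] (parallel); the result is T(s) itself (integer coefficients, no common factor, positive leading denominator coefficient)

Answer: (5*s^2 - 9*s + 7)/(10*s^2 + 6*s - 4)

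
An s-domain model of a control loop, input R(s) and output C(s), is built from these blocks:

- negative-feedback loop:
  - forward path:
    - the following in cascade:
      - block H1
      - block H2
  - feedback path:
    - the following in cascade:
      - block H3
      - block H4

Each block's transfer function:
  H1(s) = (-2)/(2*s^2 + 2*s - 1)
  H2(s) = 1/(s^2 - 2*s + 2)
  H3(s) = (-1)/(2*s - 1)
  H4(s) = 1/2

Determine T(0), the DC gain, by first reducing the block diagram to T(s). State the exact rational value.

First reduce the diagram to T(s).

1. multiply H1, H2 (series), giving (-2)/(2*s^4 - 2*s^3 - s^2 + 6*s - 2)
2. series reduction of H3, H4, giving (-1)/(4*s - 2)
3. collapse the loop ((H1*H2) forward, (H3*H4) return), giving (2 - 4*s)/(4*s^5 - 6*s^4 + 13*s^2 - 10*s + 3)
DC gain: substitute s = 0 into T(s) from step 3: T(0) = 2/3.

Answer: 2/3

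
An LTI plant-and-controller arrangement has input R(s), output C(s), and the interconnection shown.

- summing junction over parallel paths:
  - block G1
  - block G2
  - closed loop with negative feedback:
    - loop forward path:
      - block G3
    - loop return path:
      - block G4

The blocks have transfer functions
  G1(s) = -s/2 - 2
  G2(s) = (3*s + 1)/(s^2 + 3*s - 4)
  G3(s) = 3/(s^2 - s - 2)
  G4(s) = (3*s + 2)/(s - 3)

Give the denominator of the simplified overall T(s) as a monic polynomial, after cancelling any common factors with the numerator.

Step 1 - close the feedback loop around G3, G4 -> (3*s - 9)/(s^3 - 4*s^2 + 10*s + 12)
Step 2 - add G1, G2, [G3/(1+G3*G4)] (parallel) -> (-s^6 - 3*s^5 + 16*s^4 - 50*s^3 - 176*s^2 + 78*s + 288)/(2*s^5 - 2*s^4 - 12*s^3 + 116*s^2 - 8*s - 96)
The result of step 2 is T(s) in lowest terms. Its denominator has leading coefficient 2; dividing the denominator through by 2 makes it monic.

Therefore the answer is s^5 - s^4 - 6*s^3 + 58*s^2 - 4*s - 48.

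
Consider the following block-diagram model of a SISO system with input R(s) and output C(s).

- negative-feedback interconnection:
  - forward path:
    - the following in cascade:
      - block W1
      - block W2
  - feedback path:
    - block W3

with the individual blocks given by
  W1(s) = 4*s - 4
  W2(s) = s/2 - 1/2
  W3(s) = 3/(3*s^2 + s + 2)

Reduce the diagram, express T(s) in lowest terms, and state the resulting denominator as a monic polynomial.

The answer is s^2 - 11*s/9 + 8/9.

Reasoning:
[1] series reduction of W1, W2 gives 2*s^2 - 4*s + 2
[2] collapse the loop ((W1*W2) forward, W3 return) gives (6*s^4 - 10*s^3 + 6*s^2 - 6*s + 4)/(9*s^2 - 11*s + 8)
Step 2 gives the fully reduced T(s), with no common factor left to cancel. The denominator's leading coefficient is 9, so divide each of its coefficients by 9 to get the monic form.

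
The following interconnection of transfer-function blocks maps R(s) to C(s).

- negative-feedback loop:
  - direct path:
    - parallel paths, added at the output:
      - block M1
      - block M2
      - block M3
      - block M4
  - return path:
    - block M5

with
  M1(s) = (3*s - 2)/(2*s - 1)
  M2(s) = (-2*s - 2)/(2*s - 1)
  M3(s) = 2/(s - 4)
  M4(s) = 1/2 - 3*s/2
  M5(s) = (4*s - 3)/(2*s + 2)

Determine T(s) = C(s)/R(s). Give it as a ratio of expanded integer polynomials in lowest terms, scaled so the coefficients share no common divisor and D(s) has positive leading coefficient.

Reducing step by step:

[1] reduce the parallel group M1, M2, M3, M4 -> (-6*s^3 + 31*s^2 - 29*s + 32)/(4*s^2 - 18*s + 8)
[2] feedback reduction of (M1+M2+M3+M4), M5: this yields T(s), and no further normalization is needed

Answer: (12*s^4 - 50*s^3 - 4*s^2 - 6*s - 64)/(24*s^4 - 150*s^3 + 237*s^2 - 195*s + 80)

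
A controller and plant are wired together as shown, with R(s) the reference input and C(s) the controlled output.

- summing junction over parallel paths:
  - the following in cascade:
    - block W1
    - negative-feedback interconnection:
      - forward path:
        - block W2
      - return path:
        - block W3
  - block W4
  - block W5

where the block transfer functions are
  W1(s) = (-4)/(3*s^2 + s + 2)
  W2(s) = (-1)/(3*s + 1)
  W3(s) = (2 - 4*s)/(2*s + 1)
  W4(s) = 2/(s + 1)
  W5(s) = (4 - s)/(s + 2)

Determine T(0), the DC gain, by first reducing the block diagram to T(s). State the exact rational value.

(1) reduce the feedback loop with forward W2 and return W3; result (-2*s - 1)/(6*s^2 + 9*s - 1)
(2) combine W1, [W2/(1+W2*W3)] in series; result (8*s + 4)/(18*s^4 + 33*s^3 + 18*s^2 + 17*s - 2)
(3) reduce the parallel group (W1*[W2/(1+W2*W3)]), W4, W5; result (-18*s^6 + 57*s^5 + 291*s^4 + 345*s^3 + 259*s^2 + 154*s - 8)/(18*s^6 + 87*s^5 + 153*s^4 + 137*s^3 + 85*s^2 + 28*s - 4)
The step-3 result is T(s). Setting s = 0: T(0) = -8/(-4) = 2.

Final answer: 2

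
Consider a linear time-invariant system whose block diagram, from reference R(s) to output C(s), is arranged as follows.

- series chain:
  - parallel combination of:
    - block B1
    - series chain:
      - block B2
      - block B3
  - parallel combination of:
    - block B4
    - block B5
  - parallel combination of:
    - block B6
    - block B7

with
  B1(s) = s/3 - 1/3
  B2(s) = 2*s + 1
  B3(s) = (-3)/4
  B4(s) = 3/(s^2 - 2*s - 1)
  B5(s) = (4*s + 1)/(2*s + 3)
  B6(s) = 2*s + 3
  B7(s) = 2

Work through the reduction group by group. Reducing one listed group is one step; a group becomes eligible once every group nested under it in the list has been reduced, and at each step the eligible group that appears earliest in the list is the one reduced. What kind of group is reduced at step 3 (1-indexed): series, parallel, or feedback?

The answer is parallel.

Reasoning:
(1) series reduction of B2, B3
(2) add B1, (B2*B3) (parallel)
(3) add B4, B5 (parallel)
(4) combine B6, B7 in parallel
(5) reduce the series chain (B1+(B2*B3)), (B4+B5), (B6+B7)
The group at step 3 is a parallel group.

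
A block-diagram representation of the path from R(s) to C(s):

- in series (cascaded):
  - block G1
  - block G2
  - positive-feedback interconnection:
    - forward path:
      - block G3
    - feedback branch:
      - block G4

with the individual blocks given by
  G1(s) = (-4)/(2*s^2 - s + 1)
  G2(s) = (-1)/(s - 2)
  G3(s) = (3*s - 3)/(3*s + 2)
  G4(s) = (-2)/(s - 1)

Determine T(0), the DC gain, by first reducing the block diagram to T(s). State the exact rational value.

[1] collapse the loop (G3 forward, G4 return): (3*s - 3)/(3*s + 8)
[2] reduce the series chain G1, G2, [G3/(1-G3*G4)]: (12*s - 12)/(6*s^4 + s^3 - 31*s^2 + 18*s - 16)
The step-2 result is T(s). Setting s = 0: T(0) = -12/(-16) = 3/4.

Therefore the answer is 3/4.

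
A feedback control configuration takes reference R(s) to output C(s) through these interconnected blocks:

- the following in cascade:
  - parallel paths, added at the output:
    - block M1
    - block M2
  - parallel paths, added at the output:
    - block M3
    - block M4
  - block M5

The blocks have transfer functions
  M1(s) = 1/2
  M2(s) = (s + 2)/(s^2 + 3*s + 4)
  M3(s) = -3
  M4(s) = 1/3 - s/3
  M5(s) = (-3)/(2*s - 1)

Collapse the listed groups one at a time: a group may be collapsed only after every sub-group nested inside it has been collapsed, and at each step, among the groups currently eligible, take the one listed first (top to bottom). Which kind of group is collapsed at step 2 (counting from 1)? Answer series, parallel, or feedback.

Step 1 - parallel reduction of M1, M2
Step 2 - add M3, M4 (parallel)
Step 3 - combine (M1+M2), (M3+M4), M5 in series
The group at step 2 is a parallel group.

Final answer: parallel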